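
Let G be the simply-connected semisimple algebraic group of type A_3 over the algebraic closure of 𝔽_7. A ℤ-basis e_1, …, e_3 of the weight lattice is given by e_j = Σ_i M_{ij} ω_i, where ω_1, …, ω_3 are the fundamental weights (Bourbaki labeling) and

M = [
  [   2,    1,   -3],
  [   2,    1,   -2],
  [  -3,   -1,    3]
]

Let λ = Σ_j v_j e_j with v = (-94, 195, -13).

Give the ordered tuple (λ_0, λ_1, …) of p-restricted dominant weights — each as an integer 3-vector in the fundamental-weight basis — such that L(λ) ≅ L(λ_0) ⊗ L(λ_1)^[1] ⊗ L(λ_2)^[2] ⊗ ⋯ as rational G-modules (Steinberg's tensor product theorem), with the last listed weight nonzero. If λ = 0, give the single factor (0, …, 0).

In the fundamental-weight basis, λ has coordinates c = M·v (v = (-94, 195, -13)):
  c_1 = (2)·(-94) + 1·195 + (-3)·(-13) = 46
  c_2 = (2)·(-94) + 1·195 + (-2)·(-13) = 33
  c_3 = (-3)·(-94) + (-1)·(195) + (3)·(-13) = 48
p = 7; digits c_i = Σ_j d_{ij}·7^j, 0 ≤ d_{ij} < 7:
  c_1 = 46 = 4·7^0 + 6·7^1
  c_2 = 33 = 5·7^0 + 4·7^1
  c_3 = 48 = 6·7^0 + 6·7^1
Factor λ_0 = (4, 5, 6)
Factor λ_1 = (6, 4, 6)

((4, 5, 6), (6, 4, 6))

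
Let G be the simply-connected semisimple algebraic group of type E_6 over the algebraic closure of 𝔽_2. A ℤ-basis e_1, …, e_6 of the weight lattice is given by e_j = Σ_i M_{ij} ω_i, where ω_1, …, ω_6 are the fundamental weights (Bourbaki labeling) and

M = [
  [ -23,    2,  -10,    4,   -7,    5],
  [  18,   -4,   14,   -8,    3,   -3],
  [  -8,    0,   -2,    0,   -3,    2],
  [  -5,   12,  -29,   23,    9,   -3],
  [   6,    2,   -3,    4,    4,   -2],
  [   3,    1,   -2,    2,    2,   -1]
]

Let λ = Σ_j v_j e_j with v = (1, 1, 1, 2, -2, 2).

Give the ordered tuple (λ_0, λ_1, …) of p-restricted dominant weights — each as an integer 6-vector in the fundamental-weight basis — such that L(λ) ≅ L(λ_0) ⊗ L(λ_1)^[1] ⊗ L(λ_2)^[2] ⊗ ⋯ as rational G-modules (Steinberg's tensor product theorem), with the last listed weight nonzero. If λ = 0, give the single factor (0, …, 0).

ω-coordinates c = M·v, v = (1, 1, 1, 2, -2, 2):
  c_1 = (-23)·(1) + (2)·(1) + (-10)·(1) + (4)·(2) + (-7)·(-2) + (5)·(2) = 1
  c_2 = (18)·(1) + (-4)·(1) + (14)·(1) + (-8)·(2) + (3)·(-2) + (-3)·(2) = 0
  c_3 = (-8)·(1) + (0)·(1) + (-2)·(1) + (0)·(2) + (-3)·(-2) + (2)·(2) = 0
  c_4 = (-5)·(1) + (12)·(1) + (-29)·(1) + (23)·(2) + (9)·(-2) + (-3)·(2) = 0
  c_5 = (6)·(1) + (2)·(1) + (-3)·(1) + (4)·(2) + (4)·(-2) + (-2)·(2) = 1
  c_6 = (3)·(1) + (1)·(1) + (-2)·(1) + (2)·(2) + (2)·(-2) + (-1)·(2) = 0
Expand coordinatewise in base 2:
  c_1 = 1 = 1·2^0
  c_2 = 0
  c_3 = 0
  c_4 = 0
  c_5 = 1 = 1·2^0
  c_6 = 0
p-restricted factor λ_0 = (1, 0, 0, 0, 1, 0)

((1, 0, 0, 0, 1, 0),)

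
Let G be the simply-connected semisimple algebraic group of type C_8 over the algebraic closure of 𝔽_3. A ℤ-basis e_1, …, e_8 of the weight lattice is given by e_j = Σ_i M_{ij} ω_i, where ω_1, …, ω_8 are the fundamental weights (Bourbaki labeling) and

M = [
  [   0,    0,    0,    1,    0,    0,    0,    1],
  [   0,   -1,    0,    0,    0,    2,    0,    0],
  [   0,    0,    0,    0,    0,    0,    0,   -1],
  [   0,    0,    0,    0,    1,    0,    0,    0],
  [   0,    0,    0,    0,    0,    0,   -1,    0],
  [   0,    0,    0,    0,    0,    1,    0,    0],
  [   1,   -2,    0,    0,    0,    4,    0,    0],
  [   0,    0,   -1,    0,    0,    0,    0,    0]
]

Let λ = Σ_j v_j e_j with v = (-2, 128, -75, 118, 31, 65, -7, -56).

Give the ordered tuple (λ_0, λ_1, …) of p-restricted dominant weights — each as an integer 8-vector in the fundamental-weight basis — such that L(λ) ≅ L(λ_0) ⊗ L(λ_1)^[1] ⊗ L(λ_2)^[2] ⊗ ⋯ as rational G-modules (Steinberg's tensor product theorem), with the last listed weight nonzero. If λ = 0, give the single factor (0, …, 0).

((2, 2, 2, 1, 1, 2, 2, 0), (2, 0, 0, 1, 2, 0, 0, 1), (0, 0, 0, 0, 0, 1, 0, 2), (2, 0, 2, 1, 0, 2, 0, 2))

Change of basis e → ω: c = M·v where v = (-2, 128, -75, 118, 31, 65, -7, -56):
  c_1 = 0*-2 + 0*128 + 0*-75 + 1*118 + 0*31 + 0*65 + 0*-7 + 1*-56 = 62
  c_2 = 0*-2 + -1*128 + 0*-75 + 0*118 + 0*31 + 2*65 + 0*-7 + 0*-56 = 2
  c_3 = 0*-2 + 0*128 + 0*-75 + 0*118 + 0*31 + 0*65 + 0*-7 + -1*-56 = 56
  c_4 = 0*-2 + 0*128 + 0*-75 + 0*118 + 1*31 + 0*65 + 0*-7 + 0*-56 = 31
  c_5 = 0*-2 + 0*128 + 0*-75 + 0*118 + 0*31 + 0*65 + -1*-7 + 0*-56 = 7
  c_6 = 0*-2 + 0*128 + 0*-75 + 0*118 + 0*31 + 1*65 + 0*-7 + 0*-56 = 65
  c_7 = 1*-2 + -2*128 + 0*-75 + 0*118 + 0*31 + 4*65 + 0*-7 + 0*-56 = 2
  c_8 = 0*-2 + 0*128 + -1*-75 + 0*118 + 0*31 + 0*65 + 0*-7 + 0*-56 = 75
Writing each c_i in base p = 3:
  c_1 = 62 = 2·3^0 + 2·3^1 + 0·3^2 + 2·3^3
  c_2 = 2 = 2·3^0
  c_3 = 56 = 2·3^0 + 0·3^1 + 0·3^2 + 2·3^3
  c_4 = 31 = 1·3^0 + 1·3^1 + 0·3^2 + 1·3^3
  c_5 = 7 = 1·3^0 + 2·3^1
  c_6 = 65 = 2·3^0 + 0·3^1 + 1·3^2 + 2·3^3
  c_7 = 2 = 2·3^0
  c_8 = 75 = 0·3^0 + 1·3^1 + 2·3^2 + 2·3^3
Factor λ_0 = (2, 2, 2, 1, 1, 2, 2, 0)
Factor λ_1 = (2, 0, 0, 1, 2, 0, 0, 1)
Factor λ_2 = (0, 0, 0, 0, 0, 1, 0, 2)
Factor λ_3 = (2, 0, 2, 1, 0, 2, 0, 2)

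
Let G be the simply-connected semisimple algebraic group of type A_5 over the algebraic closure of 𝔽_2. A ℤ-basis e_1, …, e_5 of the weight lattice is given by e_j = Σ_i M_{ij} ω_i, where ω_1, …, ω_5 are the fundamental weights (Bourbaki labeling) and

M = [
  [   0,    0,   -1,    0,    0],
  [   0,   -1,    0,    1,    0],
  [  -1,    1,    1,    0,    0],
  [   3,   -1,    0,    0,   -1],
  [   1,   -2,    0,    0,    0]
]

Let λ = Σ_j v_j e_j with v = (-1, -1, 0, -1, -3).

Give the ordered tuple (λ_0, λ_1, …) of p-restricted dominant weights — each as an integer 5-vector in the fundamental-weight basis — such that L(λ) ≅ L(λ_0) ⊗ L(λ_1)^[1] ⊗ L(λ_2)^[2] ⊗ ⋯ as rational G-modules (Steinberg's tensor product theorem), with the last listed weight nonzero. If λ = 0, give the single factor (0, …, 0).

((0, 0, 0, 1, 1),)

In the fundamental-weight basis, λ has coordinates c = M·v (v = (-1, -1, 0, -1, -3)):
  c_1 = (0)·(-1) + (0)·(-1) + (-1)·(0) + (0)·(-1) + (0)·(-3) = 0
  c_2 = (0)·(-1) + (-1)·(-1) + (0)·(0) + (1)·(-1) + (0)·(-3) = 0
  c_3 = (-1)·(-1) + (1)·(-1) + (1)·(0) + (0)·(-1) + (0)·(-3) = 0
  c_4 = (3)·(-1) + (-1)·(-1) + (0)·(0) + (0)·(-1) + (-1)·(-3) = 1
  c_5 = (1)·(-1) + (-2)·(-1) + (0)·(0) + (0)·(-1) + (0)·(-3) = 1
Writing each c_i in base p = 2:
  c_1 = 0
  c_2 = 0
  c_3 = 0
  c_4 = 1 = 1·2^0
  c_5 = 1 = 1·2^0
λ_0 = (0, 0, 0, 1, 1)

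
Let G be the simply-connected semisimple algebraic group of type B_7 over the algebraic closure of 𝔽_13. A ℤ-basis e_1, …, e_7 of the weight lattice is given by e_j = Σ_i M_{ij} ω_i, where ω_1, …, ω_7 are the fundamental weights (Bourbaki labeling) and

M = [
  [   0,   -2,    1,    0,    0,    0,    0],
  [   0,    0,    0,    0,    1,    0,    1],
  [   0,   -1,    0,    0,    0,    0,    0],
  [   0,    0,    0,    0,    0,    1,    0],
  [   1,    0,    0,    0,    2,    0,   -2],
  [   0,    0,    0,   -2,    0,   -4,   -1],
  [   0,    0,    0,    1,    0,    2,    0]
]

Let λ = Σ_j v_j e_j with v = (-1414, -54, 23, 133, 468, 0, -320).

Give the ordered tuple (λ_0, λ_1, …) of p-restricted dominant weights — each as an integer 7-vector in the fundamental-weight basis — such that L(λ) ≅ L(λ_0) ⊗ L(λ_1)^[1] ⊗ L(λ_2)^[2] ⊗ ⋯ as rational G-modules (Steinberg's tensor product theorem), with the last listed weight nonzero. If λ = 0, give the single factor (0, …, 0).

ω-coordinates c = M·v, v = (-1414, -54, 23, 133, 468, 0, -320):
  c_1 = 0*-1414 + -2*-54 + 1*23 + 0*133 + 0*468 + 0*0 + 0*-320 = 131
  c_2 = 0*-1414 + 0*-54 + 0*23 + 0*133 + 1*468 + 0*0 + 1*-320 = 148
  c_3 = 0*-1414 + -1*-54 + 0*23 + 0*133 + 0*468 + 0*0 + 0*-320 = 54
  c_4 = 0*-1414 + 0*-54 + 0*23 + 0*133 + 0*468 + 1*0 + 0*-320 = 0
  c_5 = 1*-1414 + 0*-54 + 0*23 + 0*133 + 2*468 + 0*0 + -2*-320 = 162
  c_6 = 0*-1414 + 0*-54 + 0*23 + -2*133 + 0*468 + -4*0 + -1*-320 = 54
  c_7 = 0*-1414 + 0*-54 + 0*23 + 1*133 + 0*468 + 2*0 + 0*-320 = 133
Expand coordinatewise in base 13:
  c_1 = 131 = 1·13^0 + 10·13^1
  c_2 = 148 = 5·13^0 + 11·13^1
  c_3 = 54 = 2·13^0 + 4·13^1
  c_4 = 0
  c_5 = 162 = 6·13^0 + 12·13^1
  c_6 = 54 = 2·13^0 + 4·13^1
  c_7 = 133 = 3·13^0 + 10·13^1
λ_0 = (1, 5, 2, 0, 6, 2, 3)
λ_1 = (10, 11, 4, 0, 12, 4, 10)

((1, 5, 2, 0, 6, 2, 3), (10, 11, 4, 0, 12, 4, 10))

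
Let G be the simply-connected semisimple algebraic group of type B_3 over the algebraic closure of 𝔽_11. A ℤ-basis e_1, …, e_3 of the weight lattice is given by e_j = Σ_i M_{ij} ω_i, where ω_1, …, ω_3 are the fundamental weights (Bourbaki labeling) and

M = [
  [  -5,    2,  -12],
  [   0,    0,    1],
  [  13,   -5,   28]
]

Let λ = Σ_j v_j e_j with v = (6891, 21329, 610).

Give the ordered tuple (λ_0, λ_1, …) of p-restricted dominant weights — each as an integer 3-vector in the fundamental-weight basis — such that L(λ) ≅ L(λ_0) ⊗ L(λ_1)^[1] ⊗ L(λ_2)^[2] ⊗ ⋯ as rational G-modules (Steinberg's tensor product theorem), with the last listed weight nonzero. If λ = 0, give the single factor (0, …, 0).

((3, 5, 7), (3, 0, 1), (7, 5, 0))

Change of basis e → ω: c = M·v where v = (6891, 21329, 610):
  c_1 = (-5)·(6891) + (2)·(21329) + (-12)·(610) = 883
  c_2 = (0)·(6891) + (0)·(21329) + (1)·(610) = 610
  c_3 = (13)·(6891) + (-5)·(21329) + (28)·(610) = 18
Base-11 expansion of each c_i:
  c_1 = 883 = 3·11^0 + 3·11^1 + 7·11^2
  c_2 = 610 = 5·11^0 + 0·11^1 + 5·11^2
  c_3 = 18 = 7·11^0 + 1·11^1
p-restricted factor λ_0 = (3, 5, 7)
p-restricted factor λ_1 = (3, 0, 1)
p-restricted factor λ_2 = (7, 5, 0)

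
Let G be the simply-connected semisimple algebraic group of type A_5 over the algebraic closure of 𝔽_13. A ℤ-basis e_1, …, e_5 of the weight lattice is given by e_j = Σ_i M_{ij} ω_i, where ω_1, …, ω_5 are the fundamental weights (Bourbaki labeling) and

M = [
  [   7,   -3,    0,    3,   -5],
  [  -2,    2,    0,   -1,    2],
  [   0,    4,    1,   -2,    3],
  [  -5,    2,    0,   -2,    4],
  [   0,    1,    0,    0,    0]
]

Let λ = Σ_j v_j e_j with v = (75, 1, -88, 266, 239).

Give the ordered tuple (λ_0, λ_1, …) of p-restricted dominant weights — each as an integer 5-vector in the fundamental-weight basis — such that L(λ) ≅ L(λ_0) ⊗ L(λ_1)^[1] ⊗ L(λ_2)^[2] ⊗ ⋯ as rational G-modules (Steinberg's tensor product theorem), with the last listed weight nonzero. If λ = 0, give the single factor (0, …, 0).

Converting to the ω-basis (c_i = row i of M dotted with v = (75, 1, -88, 266, 239)):
  c_1 = 7*75 + -3*1 + 0*-88 + 3*266 + -5*239 = 125
  c_2 = -2*75 + 2*1 + 0*-88 + -1*266 + 2*239 = 64
  c_3 = 0*75 + 4*1 + 1*-88 + -2*266 + 3*239 = 101
  c_4 = -5*75 + 2*1 + 0*-88 + -2*266 + 4*239 = 51
  c_5 = 0*75 + 1*1 + 0*-88 + 0*266 + 0*239 = 1
Base-13 expansion of each c_i:
  c_1 = 125 = 8·13^0 + 9·13^1
  c_2 = 64 = 12·13^0 + 4·13^1
  c_3 = 101 = 10·13^0 + 7·13^1
  c_4 = 51 = 12·13^0 + 3·13^1
  c_5 = 1 = 1·13^0
Factor λ_0 = (8, 12, 10, 12, 1)
Factor λ_1 = (9, 4, 7, 3, 0)

((8, 12, 10, 12, 1), (9, 4, 7, 3, 0))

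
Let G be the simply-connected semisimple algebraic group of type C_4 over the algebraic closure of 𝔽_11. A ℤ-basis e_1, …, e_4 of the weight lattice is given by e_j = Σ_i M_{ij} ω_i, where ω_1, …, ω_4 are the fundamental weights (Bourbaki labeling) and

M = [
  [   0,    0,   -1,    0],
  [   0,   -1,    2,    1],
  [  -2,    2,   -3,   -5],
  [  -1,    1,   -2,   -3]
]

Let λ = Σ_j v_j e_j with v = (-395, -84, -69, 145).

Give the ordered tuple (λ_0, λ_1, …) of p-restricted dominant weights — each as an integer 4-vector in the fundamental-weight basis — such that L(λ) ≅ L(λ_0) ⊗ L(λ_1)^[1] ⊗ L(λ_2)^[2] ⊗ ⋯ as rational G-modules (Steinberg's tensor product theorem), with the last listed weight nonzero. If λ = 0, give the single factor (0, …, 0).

((3, 3, 5, 3), (6, 8, 9, 1))

ω-coordinates c = M·v, v = (-395, -84, -69, 145):
  c_1 = (0)·(-395) + (0)·(-84) + (-1)·(-69) + 0·145 = 69
  c_2 = (0)·(-395) + (-1)·(-84) + (2)·(-69) + 1·145 = 91
  c_3 = (-2)·(-395) + (2)·(-84) + (-3)·(-69) + (-5)·(145) = 104
  c_4 = (-1)·(-395) + (1)·(-84) + (-2)·(-69) + (-3)·(145) = 14
Writing each c_i in base p = 11:
  c_1 = 69 = 3·11^0 + 6·11^1
  c_2 = 91 = 3·11^0 + 8·11^1
  c_3 = 104 = 5·11^0 + 9·11^1
  c_4 = 14 = 3·11^0 + 1·11^1
λ_0 = (3, 3, 5, 3)
λ_1 = (6, 8, 9, 1)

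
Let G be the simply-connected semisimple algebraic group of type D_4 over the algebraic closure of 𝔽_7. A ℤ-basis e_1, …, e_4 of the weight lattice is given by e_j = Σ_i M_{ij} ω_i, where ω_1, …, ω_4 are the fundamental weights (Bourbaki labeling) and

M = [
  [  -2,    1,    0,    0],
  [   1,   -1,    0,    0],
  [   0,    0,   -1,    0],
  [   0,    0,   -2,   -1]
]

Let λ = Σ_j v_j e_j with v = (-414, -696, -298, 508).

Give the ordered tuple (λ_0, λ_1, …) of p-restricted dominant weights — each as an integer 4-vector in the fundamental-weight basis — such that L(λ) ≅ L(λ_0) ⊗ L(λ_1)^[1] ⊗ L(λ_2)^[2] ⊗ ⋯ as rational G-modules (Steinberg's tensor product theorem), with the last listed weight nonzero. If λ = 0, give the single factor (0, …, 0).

((6, 2, 4, 4), (4, 5, 0, 5), (2, 5, 6, 1))

Converting to the ω-basis (c_i = row i of M dotted with v = (-414, -696, -298, 508)):
  c_1 = (-2)·(-414) + (1)·(-696) + (0)·(-298) + 0·508 = 132
  c_2 = (1)·(-414) + (-1)·(-696) + (0)·(-298) + 0·508 = 282
  c_3 = (0)·(-414) + (0)·(-696) + (-1)·(-298) + 0·508 = 298
  c_4 = (0)·(-414) + (0)·(-696) + (-2)·(-298) + (-1)·(508) = 88
Writing each c_i in base p = 7:
  c_1 = 132 = 6·7^0 + 4·7^1 + 2·7^2
  c_2 = 282 = 2·7^0 + 5·7^1 + 5·7^2
  c_3 = 298 = 4·7^0 + 0·7^1 + 6·7^2
  c_4 = 88 = 4·7^0 + 5·7^1 + 1·7^2
λ_0 = (6, 2, 4, 4)
λ_1 = (4, 5, 0, 5)
λ_2 = (2, 5, 6, 1)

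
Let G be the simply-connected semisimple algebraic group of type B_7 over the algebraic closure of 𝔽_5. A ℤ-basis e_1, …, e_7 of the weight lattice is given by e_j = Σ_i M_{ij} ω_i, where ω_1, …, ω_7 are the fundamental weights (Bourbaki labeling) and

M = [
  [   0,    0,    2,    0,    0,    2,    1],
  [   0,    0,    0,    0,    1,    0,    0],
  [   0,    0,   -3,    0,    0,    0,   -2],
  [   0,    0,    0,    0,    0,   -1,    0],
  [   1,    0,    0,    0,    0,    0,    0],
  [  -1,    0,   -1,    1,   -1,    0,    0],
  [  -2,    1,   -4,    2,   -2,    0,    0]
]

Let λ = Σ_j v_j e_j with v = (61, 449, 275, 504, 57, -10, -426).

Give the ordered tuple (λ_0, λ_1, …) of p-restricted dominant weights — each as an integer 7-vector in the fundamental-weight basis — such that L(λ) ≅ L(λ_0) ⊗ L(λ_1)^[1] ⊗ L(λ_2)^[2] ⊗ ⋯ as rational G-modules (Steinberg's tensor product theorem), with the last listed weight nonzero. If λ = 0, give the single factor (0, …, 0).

((4, 2, 2, 0, 1, 1, 1), (0, 1, 0, 2, 2, 2, 4), (4, 2, 1, 0, 2, 4, 4))

Change of basis e → ω: c = M·v where v = (61, 449, 275, 504, 57, -10, -426):
  c_1 = 0·61 + 0·449 + 2·275 + 0·504 + 0·57 + (2)·(-10) + (1)·(-426) = 104
  c_2 = 0·61 + 0·449 + 0·275 + 0·504 + 1·57 + (0)·(-10) + (0)·(-426) = 57
  c_3 = 0·61 + 0·449 + (-3)·(275) + 0·504 + 0·57 + (0)·(-10) + (-2)·(-426) = 27
  c_4 = 0·61 + 0·449 + 0·275 + 0·504 + 0·57 + (-1)·(-10) + (0)·(-426) = 10
  c_5 = 1·61 + 0·449 + 0·275 + 0·504 + 0·57 + (0)·(-10) + (0)·(-426) = 61
  c_6 = (-1)·(61) + 0·449 + (-1)·(275) + 1·504 + (-1)·(57) + (0)·(-10) + (0)·(-426) = 111
  c_7 = (-2)·(61) + 1·449 + (-4)·(275) + 2·504 + (-2)·(57) + (0)·(-10) + (0)·(-426) = 121
Expand coordinatewise in base 5:
  c_1 = 104 = 4·5^0 + 0·5^1 + 4·5^2
  c_2 = 57 = 2·5^0 + 1·5^1 + 2·5^2
  c_3 = 27 = 2·5^0 + 0·5^1 + 1·5^2
  c_4 = 10 = 0·5^0 + 2·5^1
  c_5 = 61 = 1·5^0 + 2·5^1 + 2·5^2
  c_6 = 111 = 1·5^0 + 2·5^1 + 4·5^2
  c_7 = 121 = 1·5^0 + 4·5^1 + 4·5^2
λ_0 = (4, 2, 2, 0, 1, 1, 1)
λ_1 = (0, 1, 0, 2, 2, 2, 4)
λ_2 = (4, 2, 1, 0, 2, 4, 4)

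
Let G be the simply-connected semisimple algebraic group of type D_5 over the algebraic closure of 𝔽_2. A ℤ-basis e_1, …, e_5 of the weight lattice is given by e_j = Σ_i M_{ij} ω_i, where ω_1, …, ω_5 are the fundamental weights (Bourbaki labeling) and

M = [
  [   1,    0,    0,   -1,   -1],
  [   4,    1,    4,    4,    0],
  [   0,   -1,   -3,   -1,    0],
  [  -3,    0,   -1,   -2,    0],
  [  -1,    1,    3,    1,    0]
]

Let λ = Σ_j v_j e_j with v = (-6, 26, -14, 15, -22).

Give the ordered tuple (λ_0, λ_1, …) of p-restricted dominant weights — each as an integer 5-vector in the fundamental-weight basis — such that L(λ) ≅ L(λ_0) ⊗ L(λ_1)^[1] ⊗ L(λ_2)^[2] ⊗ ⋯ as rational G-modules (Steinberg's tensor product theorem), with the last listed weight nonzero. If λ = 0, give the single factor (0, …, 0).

Change of basis e → ω: c = M·v where v = (-6, 26, -14, 15, -22):
  c_1 = 1*-6 + 0*26 + 0*-14 + -1*15 + -1*-22 = 1
  c_2 = 4*-6 + 1*26 + 4*-14 + 4*15 + 0*-22 = 6
  c_3 = 0*-6 + -1*26 + -3*-14 + -1*15 + 0*-22 = 1
  c_4 = -3*-6 + 0*26 + -1*-14 + -2*15 + 0*-22 = 2
  c_5 = -1*-6 + 1*26 + 3*-14 + 1*15 + 0*-22 = 5
Writing each c_i in base p = 2:
  c_1 = 1 = 1·2^0
  c_2 = 6 = 0·2^0 + 1·2^1 + 1·2^2
  c_3 = 1 = 1·2^0
  c_4 = 2 = 0·2^0 + 1·2^1
  c_5 = 5 = 1·2^0 + 0·2^1 + 1·2^2
p-restricted factor λ_0 = (1, 0, 1, 0, 1)
p-restricted factor λ_1 = (0, 1, 0, 1, 0)
p-restricted factor λ_2 = (0, 1, 0, 0, 1)

((1, 0, 1, 0, 1), (0, 1, 0, 1, 0), (0, 1, 0, 0, 1))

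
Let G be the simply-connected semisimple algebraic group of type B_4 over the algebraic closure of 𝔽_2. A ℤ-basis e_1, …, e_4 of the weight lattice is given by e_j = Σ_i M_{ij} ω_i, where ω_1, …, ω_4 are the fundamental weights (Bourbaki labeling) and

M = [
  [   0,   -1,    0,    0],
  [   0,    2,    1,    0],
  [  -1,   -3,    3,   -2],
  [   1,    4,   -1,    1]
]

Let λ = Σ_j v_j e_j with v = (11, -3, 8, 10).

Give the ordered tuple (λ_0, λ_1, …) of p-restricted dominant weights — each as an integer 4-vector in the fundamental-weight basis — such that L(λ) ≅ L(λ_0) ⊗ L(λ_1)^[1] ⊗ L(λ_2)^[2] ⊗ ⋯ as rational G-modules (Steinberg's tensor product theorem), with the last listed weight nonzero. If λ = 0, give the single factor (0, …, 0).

((1, 0, 0, 1), (1, 1, 1, 0))

In the fundamental-weight basis, λ has coordinates c = M·v (v = (11, -3, 8, 10)):
  c_1 = 0·11 + (-1)·(-3) + 0·8 + 0·10 = 3
  c_2 = 0·11 + (2)·(-3) + 1·8 + 0·10 = 2
  c_3 = (-1)·(11) + (-3)·(-3) + 3·8 + (-2)·(10) = 2
  c_4 = 1·11 + (4)·(-3) + (-1)·(8) + 1·10 = 1
Writing each c_i in base p = 2:
  c_1 = 3 = 1·2^0 + 1·2^1
  c_2 = 2 = 0·2^0 + 1·2^1
  c_3 = 2 = 0·2^0 + 1·2^1
  c_4 = 1 = 1·2^0
Factor λ_0 = (1, 0, 0, 1)
Factor λ_1 = (1, 1, 1, 0)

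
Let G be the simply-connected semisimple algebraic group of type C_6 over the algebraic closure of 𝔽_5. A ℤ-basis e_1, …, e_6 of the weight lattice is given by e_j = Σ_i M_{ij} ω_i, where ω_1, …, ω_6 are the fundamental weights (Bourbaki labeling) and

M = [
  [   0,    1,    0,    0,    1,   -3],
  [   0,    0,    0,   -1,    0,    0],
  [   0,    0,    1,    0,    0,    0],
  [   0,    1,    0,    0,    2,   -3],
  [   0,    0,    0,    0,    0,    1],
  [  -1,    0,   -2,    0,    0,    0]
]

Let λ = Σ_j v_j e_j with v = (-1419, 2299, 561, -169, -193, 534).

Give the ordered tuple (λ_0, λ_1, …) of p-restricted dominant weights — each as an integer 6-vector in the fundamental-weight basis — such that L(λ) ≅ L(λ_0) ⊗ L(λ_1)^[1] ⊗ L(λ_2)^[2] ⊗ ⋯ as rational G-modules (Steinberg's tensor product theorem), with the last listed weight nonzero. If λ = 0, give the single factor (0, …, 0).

Compute c_i = Σ_j M_{ij} v_j with v = (-1419, 2299, 561, -169, -193, 534):
  c_1 = (0)·(-1419) + (1)·(2299) + (0)·(561) + (0)·(-169) + (1)·(-193) + (-3)·(534) = 504
  c_2 = (0)·(-1419) + (0)·(2299) + (0)·(561) + (-1)·(-169) + (0)·(-193) + (0)·(534) = 169
  c_3 = (0)·(-1419) + (0)·(2299) + (1)·(561) + (0)·(-169) + (0)·(-193) + (0)·(534) = 561
  c_4 = (0)·(-1419) + (1)·(2299) + (0)·(561) + (0)·(-169) + (2)·(-193) + (-3)·(534) = 311
  c_5 = (0)·(-1419) + (0)·(2299) + (0)·(561) + (0)·(-169) + (0)·(-193) + (1)·(534) = 534
  c_6 = (-1)·(-1419) + (0)·(2299) + (-2)·(561) + (0)·(-169) + (0)·(-193) + (0)·(534) = 297
Base-5 expansion of each c_i:
  c_1 = 504 = 4·5^0 + 0·5^1 + 0·5^2 + 4·5^3
  c_2 = 169 = 4·5^0 + 3·5^1 + 1·5^2 + 1·5^3
  c_3 = 561 = 1·5^0 + 2·5^1 + 2·5^2 + 4·5^3
  c_4 = 311 = 1·5^0 + 2·5^1 + 2·5^2 + 2·5^3
  c_5 = 534 = 4·5^0 + 1·5^1 + 1·5^2 + 4·5^3
  c_6 = 297 = 2·5^0 + 4·5^1 + 1·5^2 + 2·5^3
λ_0 = (4, 4, 1, 1, 4, 2)
λ_1 = (0, 3, 2, 2, 1, 4)
λ_2 = (0, 1, 2, 2, 1, 1)
λ_3 = (4, 1, 4, 2, 4, 2)

((4, 4, 1, 1, 4, 2), (0, 3, 2, 2, 1, 4), (0, 1, 2, 2, 1, 1), (4, 1, 4, 2, 4, 2))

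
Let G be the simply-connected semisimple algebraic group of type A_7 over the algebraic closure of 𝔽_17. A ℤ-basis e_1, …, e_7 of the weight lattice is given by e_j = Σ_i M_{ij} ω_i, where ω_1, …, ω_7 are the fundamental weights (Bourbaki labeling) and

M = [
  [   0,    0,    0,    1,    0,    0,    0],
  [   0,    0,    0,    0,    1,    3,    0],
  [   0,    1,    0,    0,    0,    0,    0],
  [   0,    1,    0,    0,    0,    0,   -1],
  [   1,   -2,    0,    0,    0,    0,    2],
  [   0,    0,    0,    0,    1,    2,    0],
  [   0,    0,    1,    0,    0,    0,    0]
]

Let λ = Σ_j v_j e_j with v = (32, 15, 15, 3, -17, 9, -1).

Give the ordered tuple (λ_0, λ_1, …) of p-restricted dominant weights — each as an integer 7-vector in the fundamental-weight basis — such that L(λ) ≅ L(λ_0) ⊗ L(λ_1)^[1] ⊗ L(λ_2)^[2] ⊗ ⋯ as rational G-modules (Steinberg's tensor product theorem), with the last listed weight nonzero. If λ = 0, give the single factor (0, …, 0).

((3, 10, 15, 16, 0, 1, 15),)

Compute c_i = Σ_j M_{ij} v_j with v = (32, 15, 15, 3, -17, 9, -1):
  c_1 = 0*32 + 0*15 + 0*15 + 1*3 + 0*-17 + 0*9 + 0*-1 = 3
  c_2 = 0*32 + 0*15 + 0*15 + 0*3 + 1*-17 + 3*9 + 0*-1 = 10
  c_3 = 0*32 + 1*15 + 0*15 + 0*3 + 0*-17 + 0*9 + 0*-1 = 15
  c_4 = 0*32 + 1*15 + 0*15 + 0*3 + 0*-17 + 0*9 + -1*-1 = 16
  c_5 = 1*32 + -2*15 + 0*15 + 0*3 + 0*-17 + 0*9 + 2*-1 = 0
  c_6 = 0*32 + 0*15 + 0*15 + 0*3 + 1*-17 + 2*9 + 0*-1 = 1
  c_7 = 0*32 + 0*15 + 1*15 + 0*3 + 0*-17 + 0*9 + 0*-1 = 15
Expand coordinatewise in base 17:
  c_1 = 3 = 3·17^0
  c_2 = 10 = 10·17^0
  c_3 = 15 = 15·17^0
  c_4 = 16 = 16·17^0
  c_5 = 0
  c_6 = 1 = 1·17^0
  c_7 = 15 = 15·17^0
λ_0 = (3, 10, 15, 16, 0, 1, 15)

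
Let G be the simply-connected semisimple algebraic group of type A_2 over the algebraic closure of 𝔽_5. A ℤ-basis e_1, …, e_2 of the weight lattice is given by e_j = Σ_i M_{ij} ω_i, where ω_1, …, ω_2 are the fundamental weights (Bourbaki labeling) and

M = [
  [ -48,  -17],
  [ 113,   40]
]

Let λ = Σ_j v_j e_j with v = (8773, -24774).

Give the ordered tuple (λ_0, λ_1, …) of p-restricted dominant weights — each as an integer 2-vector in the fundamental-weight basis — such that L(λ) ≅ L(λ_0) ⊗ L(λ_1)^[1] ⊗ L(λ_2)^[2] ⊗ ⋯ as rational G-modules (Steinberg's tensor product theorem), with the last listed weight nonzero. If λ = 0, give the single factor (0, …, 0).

ω-coordinates c = M·v, v = (8773, -24774):
  c_1 = -48*8773 + -17*-24774 = 54
  c_2 = 113*8773 + 40*-24774 = 389
Writing each c_i in base p = 5:
  c_1 = 54 = 4·5^0 + 0·5^1 + 2·5^2
  c_2 = 389 = 4·5^0 + 2·5^1 + 0·5^2 + 3·5^3
p-restricted factor λ_0 = (4, 4)
p-restricted factor λ_1 = (0, 2)
p-restricted factor λ_2 = (2, 0)
p-restricted factor λ_3 = (0, 3)

((4, 4), (0, 2), (2, 0), (0, 3))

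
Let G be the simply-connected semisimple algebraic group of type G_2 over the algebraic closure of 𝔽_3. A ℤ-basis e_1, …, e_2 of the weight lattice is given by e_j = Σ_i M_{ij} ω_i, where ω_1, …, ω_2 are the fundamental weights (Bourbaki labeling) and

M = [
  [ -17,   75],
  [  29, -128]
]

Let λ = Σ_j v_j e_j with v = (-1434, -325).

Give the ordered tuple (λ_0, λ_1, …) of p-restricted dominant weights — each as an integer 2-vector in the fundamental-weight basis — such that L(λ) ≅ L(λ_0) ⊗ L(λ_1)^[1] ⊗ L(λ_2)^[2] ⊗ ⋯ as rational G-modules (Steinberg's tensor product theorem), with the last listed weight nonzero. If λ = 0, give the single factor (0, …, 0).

((0, 2), (1, 1), (0, 1))

Change of basis e → ω: c = M·v where v = (-1434, -325):
  c_1 = -17*-1434 + 75*-325 = 3
  c_2 = 29*-1434 + -128*-325 = 14
p = 3; digits c_i = Σ_j d_{ij}·3^j, 0 ≤ d_{ij} < 3:
  c_1 = 3 = 0·3^0 + 1·3^1
  c_2 = 14 = 2·3^0 + 1·3^1 + 1·3^2
Factor λ_0 = (0, 2)
Factor λ_1 = (1, 1)
Factor λ_2 = (0, 1)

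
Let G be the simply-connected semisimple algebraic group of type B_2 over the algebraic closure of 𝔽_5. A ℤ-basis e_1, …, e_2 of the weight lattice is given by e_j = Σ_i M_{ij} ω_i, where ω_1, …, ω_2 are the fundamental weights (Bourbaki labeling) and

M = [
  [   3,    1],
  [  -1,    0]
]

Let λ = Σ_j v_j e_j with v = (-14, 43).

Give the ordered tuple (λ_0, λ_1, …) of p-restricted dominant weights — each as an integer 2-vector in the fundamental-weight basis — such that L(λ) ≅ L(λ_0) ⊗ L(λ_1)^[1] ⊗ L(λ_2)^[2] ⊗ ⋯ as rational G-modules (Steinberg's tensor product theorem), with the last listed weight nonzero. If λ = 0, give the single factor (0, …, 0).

((1, 4), (0, 2))

Compute c_i = Σ_j M_{ij} v_j with v = (-14, 43):
  c_1 = (3)·(-14) + (1)·(43) = 1
  c_2 = (-1)·(-14) + (0)·(43) = 14
Writing each c_i in base p = 5:
  c_1 = 1 = 1·5^0
  c_2 = 14 = 4·5^0 + 2·5^1
p-restricted factor λ_0 = (1, 4)
p-restricted factor λ_1 = (0, 2)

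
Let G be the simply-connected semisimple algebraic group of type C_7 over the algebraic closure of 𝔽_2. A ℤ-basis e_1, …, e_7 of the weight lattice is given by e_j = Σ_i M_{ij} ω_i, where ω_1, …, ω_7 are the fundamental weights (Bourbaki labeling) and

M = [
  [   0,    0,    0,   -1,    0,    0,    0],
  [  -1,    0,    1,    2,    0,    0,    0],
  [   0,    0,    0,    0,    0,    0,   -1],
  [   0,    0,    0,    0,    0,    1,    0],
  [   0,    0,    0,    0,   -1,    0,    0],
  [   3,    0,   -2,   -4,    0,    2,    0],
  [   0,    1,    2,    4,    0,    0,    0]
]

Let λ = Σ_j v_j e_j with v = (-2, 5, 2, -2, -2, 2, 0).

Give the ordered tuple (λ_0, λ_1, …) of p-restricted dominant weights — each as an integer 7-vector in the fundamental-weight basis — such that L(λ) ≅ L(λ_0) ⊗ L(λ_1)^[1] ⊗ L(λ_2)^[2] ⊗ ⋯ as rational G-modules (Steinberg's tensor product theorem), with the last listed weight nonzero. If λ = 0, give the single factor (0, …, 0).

Compute c_i = Σ_j M_{ij} v_j with v = (-2, 5, 2, -2, -2, 2, 0):
  c_1 = (0)·(-2) + 0·5 + 0·2 + (-1)·(-2) + (0)·(-2) + 0·2 + 0·0 = 2
  c_2 = (-1)·(-2) + 0·5 + 1·2 + (2)·(-2) + (0)·(-2) + 0·2 + 0·0 = 0
  c_3 = (0)·(-2) + 0·5 + 0·2 + (0)·(-2) + (0)·(-2) + 0·2 + (-1)·(0) = 0
  c_4 = (0)·(-2) + 0·5 + 0·2 + (0)·(-2) + (0)·(-2) + 1·2 + 0·0 = 2
  c_5 = (0)·(-2) + 0·5 + 0·2 + (0)·(-2) + (-1)·(-2) + 0·2 + 0·0 = 2
  c_6 = (3)·(-2) + 0·5 + (-2)·(2) + (-4)·(-2) + (0)·(-2) + 2·2 + 0·0 = 2
  c_7 = (0)·(-2) + 1·5 + 2·2 + (4)·(-2) + (0)·(-2) + 0·2 + 0·0 = 1
Expand coordinatewise in base 2:
  c_1 = 2 = 0·2^0 + 1·2^1
  c_2 = 0
  c_3 = 0
  c_4 = 2 = 0·2^0 + 1·2^1
  c_5 = 2 = 0·2^0 + 1·2^1
  c_6 = 2 = 0·2^0 + 1·2^1
  c_7 = 1 = 1·2^0
Factor λ_0 = (0, 0, 0, 0, 0, 0, 1)
Factor λ_1 = (1, 0, 0, 1, 1, 1, 0)

((0, 0, 0, 0, 0, 0, 1), (1, 0, 0, 1, 1, 1, 0))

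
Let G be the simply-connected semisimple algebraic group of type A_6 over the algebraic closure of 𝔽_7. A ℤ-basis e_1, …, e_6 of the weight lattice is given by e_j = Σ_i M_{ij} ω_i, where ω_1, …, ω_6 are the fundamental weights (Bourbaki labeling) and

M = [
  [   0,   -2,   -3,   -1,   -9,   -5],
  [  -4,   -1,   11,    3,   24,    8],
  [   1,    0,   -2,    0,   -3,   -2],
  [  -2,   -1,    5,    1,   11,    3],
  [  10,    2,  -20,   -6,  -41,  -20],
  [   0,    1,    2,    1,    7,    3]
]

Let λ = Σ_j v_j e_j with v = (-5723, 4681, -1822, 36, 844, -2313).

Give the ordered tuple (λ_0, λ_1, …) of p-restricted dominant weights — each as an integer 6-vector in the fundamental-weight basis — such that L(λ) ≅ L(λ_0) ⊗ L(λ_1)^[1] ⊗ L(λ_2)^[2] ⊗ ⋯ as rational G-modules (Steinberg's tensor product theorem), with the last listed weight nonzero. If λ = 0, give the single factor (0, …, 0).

Converting to the ω-basis (c_i = row i of M dotted with v = (-5723, 4681, -1822, 36, 844, -2313)):
  c_1 = (0)·(-5723) + (-2)·(4681) + (-3)·(-1822) + (-1)·(36) + (-9)·(844) + (-5)·(-2313) = 37
  c_2 = (-4)·(-5723) + (-1)·(4681) + (11)·(-1822) + 3·36 + 24·844 + (8)·(-2313) = 29
  c_3 = (1)·(-5723) + 0·4681 + (-2)·(-1822) + 0·36 + (-3)·(844) + (-2)·(-2313) = 15
  c_4 = (-2)·(-5723) + (-1)·(4681) + (5)·(-1822) + 1·36 + 11·844 + (3)·(-2313) = 36
  c_5 = (10)·(-5723) + 2·4681 + (-20)·(-1822) + (-6)·(36) + (-41)·(844) + (-20)·(-2313) = 12
  c_6 = (0)·(-5723) + 1·4681 + (2)·(-1822) + 1·36 + 7·844 + (3)·(-2313) = 42
p = 7; digits c_i = Σ_j d_{ij}·7^j, 0 ≤ d_{ij} < 7:
  c_1 = 37 = 2·7^0 + 5·7^1
  c_2 = 29 = 1·7^0 + 4·7^1
  c_3 = 15 = 1·7^0 + 2·7^1
  c_4 = 36 = 1·7^0 + 5·7^1
  c_5 = 12 = 5·7^0 + 1·7^1
  c_6 = 42 = 0·7^0 + 6·7^1
λ_0 = (2, 1, 1, 1, 5, 0)
λ_1 = (5, 4, 2, 5, 1, 6)

((2, 1, 1, 1, 5, 0), (5, 4, 2, 5, 1, 6))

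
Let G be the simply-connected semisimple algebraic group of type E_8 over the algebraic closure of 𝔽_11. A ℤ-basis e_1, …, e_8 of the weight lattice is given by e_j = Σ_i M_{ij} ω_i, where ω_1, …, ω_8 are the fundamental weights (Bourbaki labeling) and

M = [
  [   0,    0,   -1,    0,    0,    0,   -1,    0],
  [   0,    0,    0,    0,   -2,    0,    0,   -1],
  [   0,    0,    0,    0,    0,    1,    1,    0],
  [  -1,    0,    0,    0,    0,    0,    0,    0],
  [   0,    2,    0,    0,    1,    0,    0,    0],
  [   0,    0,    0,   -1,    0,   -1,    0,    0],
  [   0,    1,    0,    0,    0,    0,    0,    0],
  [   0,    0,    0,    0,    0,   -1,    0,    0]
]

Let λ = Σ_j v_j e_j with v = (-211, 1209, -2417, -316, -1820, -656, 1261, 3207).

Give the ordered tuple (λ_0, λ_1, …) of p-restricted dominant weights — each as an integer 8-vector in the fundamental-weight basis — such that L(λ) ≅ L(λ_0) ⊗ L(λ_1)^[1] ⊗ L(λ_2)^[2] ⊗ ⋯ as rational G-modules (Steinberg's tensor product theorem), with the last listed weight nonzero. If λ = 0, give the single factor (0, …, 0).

((1, 4, 0, 2, 4, 4, 10, 7), (6, 6, 0, 8, 10, 0, 10, 4), (9, 3, 5, 1, 4, 8, 9, 5))

Compute c_i = Σ_j M_{ij} v_j with v = (-211, 1209, -2417, -316, -1820, -656, 1261, 3207):
  c_1 = 0*-211 + 0*1209 + -1*-2417 + 0*-316 + 0*-1820 + 0*-656 + -1*1261 + 0*3207 = 1156
  c_2 = 0*-211 + 0*1209 + 0*-2417 + 0*-316 + -2*-1820 + 0*-656 + 0*1261 + -1*3207 = 433
  c_3 = 0*-211 + 0*1209 + 0*-2417 + 0*-316 + 0*-1820 + 1*-656 + 1*1261 + 0*3207 = 605
  c_4 = -1*-211 + 0*1209 + 0*-2417 + 0*-316 + 0*-1820 + 0*-656 + 0*1261 + 0*3207 = 211
  c_5 = 0*-211 + 2*1209 + 0*-2417 + 0*-316 + 1*-1820 + 0*-656 + 0*1261 + 0*3207 = 598
  c_6 = 0*-211 + 0*1209 + 0*-2417 + -1*-316 + 0*-1820 + -1*-656 + 0*1261 + 0*3207 = 972
  c_7 = 0*-211 + 1*1209 + 0*-2417 + 0*-316 + 0*-1820 + 0*-656 + 0*1261 + 0*3207 = 1209
  c_8 = 0*-211 + 0*1209 + 0*-2417 + 0*-316 + 0*-1820 + -1*-656 + 0*1261 + 0*3207 = 656
Writing each c_i in base p = 11:
  c_1 = 1156 = 1·11^0 + 6·11^1 + 9·11^2
  c_2 = 433 = 4·11^0 + 6·11^1 + 3·11^2
  c_3 = 605 = 0·11^0 + 0·11^1 + 5·11^2
  c_4 = 211 = 2·11^0 + 8·11^1 + 1·11^2
  c_5 = 598 = 4·11^0 + 10·11^1 + 4·11^2
  c_6 = 972 = 4·11^0 + 0·11^1 + 8·11^2
  c_7 = 1209 = 10·11^0 + 10·11^1 + 9·11^2
  c_8 = 656 = 7·11^0 + 4·11^1 + 5·11^2
λ_0 = (1, 4, 0, 2, 4, 4, 10, 7)
λ_1 = (6, 6, 0, 8, 10, 0, 10, 4)
λ_2 = (9, 3, 5, 1, 4, 8, 9, 5)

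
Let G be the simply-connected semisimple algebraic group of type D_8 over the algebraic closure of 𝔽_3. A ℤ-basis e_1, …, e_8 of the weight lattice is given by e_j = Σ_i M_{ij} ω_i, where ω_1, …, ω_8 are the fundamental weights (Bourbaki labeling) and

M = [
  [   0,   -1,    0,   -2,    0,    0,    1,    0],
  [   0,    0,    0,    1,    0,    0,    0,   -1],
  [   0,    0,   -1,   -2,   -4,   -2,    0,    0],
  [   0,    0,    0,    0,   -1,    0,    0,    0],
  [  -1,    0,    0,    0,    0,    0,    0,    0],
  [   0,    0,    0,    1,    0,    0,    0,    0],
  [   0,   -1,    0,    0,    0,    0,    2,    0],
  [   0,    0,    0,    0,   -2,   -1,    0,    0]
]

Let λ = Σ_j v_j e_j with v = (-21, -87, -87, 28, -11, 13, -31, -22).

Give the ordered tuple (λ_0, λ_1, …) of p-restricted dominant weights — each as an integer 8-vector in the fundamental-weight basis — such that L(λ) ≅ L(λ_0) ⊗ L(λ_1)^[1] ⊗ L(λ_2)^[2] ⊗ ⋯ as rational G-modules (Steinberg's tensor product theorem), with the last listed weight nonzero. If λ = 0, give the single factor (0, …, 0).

Change of basis e → ω: c = M·v where v = (-21, -87, -87, 28, -11, 13, -31, -22):
  c_1 = 0*-21 + -1*-87 + 0*-87 + -2*28 + 0*-11 + 0*13 + 1*-31 + 0*-22 = 0
  c_2 = 0*-21 + 0*-87 + 0*-87 + 1*28 + 0*-11 + 0*13 + 0*-31 + -1*-22 = 50
  c_3 = 0*-21 + 0*-87 + -1*-87 + -2*28 + -4*-11 + -2*13 + 0*-31 + 0*-22 = 49
  c_4 = 0*-21 + 0*-87 + 0*-87 + 0*28 + -1*-11 + 0*13 + 0*-31 + 0*-22 = 11
  c_5 = -1*-21 + 0*-87 + 0*-87 + 0*28 + 0*-11 + 0*13 + 0*-31 + 0*-22 = 21
  c_6 = 0*-21 + 0*-87 + 0*-87 + 1*28 + 0*-11 + 0*13 + 0*-31 + 0*-22 = 28
  c_7 = 0*-21 + -1*-87 + 0*-87 + 0*28 + 0*-11 + 0*13 + 2*-31 + 0*-22 = 25
  c_8 = 0*-21 + 0*-87 + 0*-87 + 0*28 + -2*-11 + -1*13 + 0*-31 + 0*-22 = 9
Writing each c_i in base p = 3:
  c_1 = 0
  c_2 = 50 = 2·3^0 + 1·3^1 + 2·3^2 + 1·3^3
  c_3 = 49 = 1·3^0 + 1·3^1 + 2·3^2 + 1·3^3
  c_4 = 11 = 2·3^0 + 0·3^1 + 1·3^2
  c_5 = 21 = 0·3^0 + 1·3^1 + 2·3^2
  c_6 = 28 = 1·3^0 + 0·3^1 + 0·3^2 + 1·3^3
  c_7 = 25 = 1·3^0 + 2·3^1 + 2·3^2
  c_8 = 9 = 0·3^0 + 0·3^1 + 1·3^2
λ_0 = (0, 2, 1, 2, 0, 1, 1, 0)
λ_1 = (0, 1, 1, 0, 1, 0, 2, 0)
λ_2 = (0, 2, 2, 1, 2, 0, 2, 1)
λ_3 = (0, 1, 1, 0, 0, 1, 0, 0)

((0, 2, 1, 2, 0, 1, 1, 0), (0, 1, 1, 0, 1, 0, 2, 0), (0, 2, 2, 1, 2, 0, 2, 1), (0, 1, 1, 0, 0, 1, 0, 0))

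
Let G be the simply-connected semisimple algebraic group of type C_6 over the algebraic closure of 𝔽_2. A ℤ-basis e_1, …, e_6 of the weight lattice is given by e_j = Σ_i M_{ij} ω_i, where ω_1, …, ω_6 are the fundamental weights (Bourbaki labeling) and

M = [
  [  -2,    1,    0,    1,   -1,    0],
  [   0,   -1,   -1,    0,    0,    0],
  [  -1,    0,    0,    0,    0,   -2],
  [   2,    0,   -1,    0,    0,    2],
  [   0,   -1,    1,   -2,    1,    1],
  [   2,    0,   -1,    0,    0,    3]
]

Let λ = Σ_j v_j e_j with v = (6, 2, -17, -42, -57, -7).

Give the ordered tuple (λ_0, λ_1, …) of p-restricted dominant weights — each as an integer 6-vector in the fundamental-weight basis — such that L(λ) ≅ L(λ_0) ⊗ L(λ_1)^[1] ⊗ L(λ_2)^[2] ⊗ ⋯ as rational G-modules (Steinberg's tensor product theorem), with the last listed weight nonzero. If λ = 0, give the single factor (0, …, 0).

Converting to the ω-basis (c_i = row i of M dotted with v = (6, 2, -17, -42, -57, -7)):
  c_1 = -2*6 + 1*2 + 0*-17 + 1*-42 + -1*-57 + 0*-7 = 5
  c_2 = 0*6 + -1*2 + -1*-17 + 0*-42 + 0*-57 + 0*-7 = 15
  c_3 = -1*6 + 0*2 + 0*-17 + 0*-42 + 0*-57 + -2*-7 = 8
  c_4 = 2*6 + 0*2 + -1*-17 + 0*-42 + 0*-57 + 2*-7 = 15
  c_5 = 0*6 + -1*2 + 1*-17 + -2*-42 + 1*-57 + 1*-7 = 1
  c_6 = 2*6 + 0*2 + -1*-17 + 0*-42 + 0*-57 + 3*-7 = 8
p = 2; digits c_i = Σ_j d_{ij}·2^j, 0 ≤ d_{ij} < 2:
  c_1 = 5 = 1·2^0 + 0·2^1 + 1·2^2
  c_2 = 15 = 1·2^0 + 1·2^1 + 1·2^2 + 1·2^3
  c_3 = 8 = 0·2^0 + 0·2^1 + 0·2^2 + 1·2^3
  c_4 = 15 = 1·2^0 + 1·2^1 + 1·2^2 + 1·2^3
  c_5 = 1 = 1·2^0
  c_6 = 8 = 0·2^0 + 0·2^1 + 0·2^2 + 1·2^3
λ_0 = (1, 1, 0, 1, 1, 0)
λ_1 = (0, 1, 0, 1, 0, 0)
λ_2 = (1, 1, 0, 1, 0, 0)
λ_3 = (0, 1, 1, 1, 0, 1)

((1, 1, 0, 1, 1, 0), (0, 1, 0, 1, 0, 0), (1, 1, 0, 1, 0, 0), (0, 1, 1, 1, 0, 1))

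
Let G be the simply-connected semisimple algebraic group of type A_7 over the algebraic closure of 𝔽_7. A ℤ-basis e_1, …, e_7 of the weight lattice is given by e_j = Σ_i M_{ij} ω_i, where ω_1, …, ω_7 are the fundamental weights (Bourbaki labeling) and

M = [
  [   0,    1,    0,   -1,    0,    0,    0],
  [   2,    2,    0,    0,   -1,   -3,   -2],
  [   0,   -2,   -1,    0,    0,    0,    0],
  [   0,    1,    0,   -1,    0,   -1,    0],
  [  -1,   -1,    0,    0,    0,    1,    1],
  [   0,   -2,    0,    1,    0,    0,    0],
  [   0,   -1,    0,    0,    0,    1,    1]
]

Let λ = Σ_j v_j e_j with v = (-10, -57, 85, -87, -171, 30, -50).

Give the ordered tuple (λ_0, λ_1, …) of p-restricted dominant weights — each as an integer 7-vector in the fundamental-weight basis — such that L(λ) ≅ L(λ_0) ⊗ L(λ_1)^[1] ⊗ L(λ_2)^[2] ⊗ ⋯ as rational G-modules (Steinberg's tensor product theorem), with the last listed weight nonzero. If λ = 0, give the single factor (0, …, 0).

ω-coordinates c = M·v, v = (-10, -57, 85, -87, -171, 30, -50):
  c_1 = (0)·(-10) + (1)·(-57) + 0·85 + (-1)·(-87) + (0)·(-171) + 0·30 + (0)·(-50) = 30
  c_2 = (2)·(-10) + (2)·(-57) + 0·85 + (0)·(-87) + (-1)·(-171) + (-3)·(30) + (-2)·(-50) = 47
  c_3 = (0)·(-10) + (-2)·(-57) + (-1)·(85) + (0)·(-87) + (0)·(-171) + 0·30 + (0)·(-50) = 29
  c_4 = (0)·(-10) + (1)·(-57) + 0·85 + (-1)·(-87) + (0)·(-171) + (-1)·(30) + (0)·(-50) = 0
  c_5 = (-1)·(-10) + (-1)·(-57) + 0·85 + (0)·(-87) + (0)·(-171) + 1·30 + (1)·(-50) = 47
  c_6 = (0)·(-10) + (-2)·(-57) + 0·85 + (1)·(-87) + (0)·(-171) + 0·30 + (0)·(-50) = 27
  c_7 = (0)·(-10) + (-1)·(-57) + 0·85 + (0)·(-87) + (0)·(-171) + 1·30 + (1)·(-50) = 37
Writing each c_i in base p = 7:
  c_1 = 30 = 2·7^0 + 4·7^1
  c_2 = 47 = 5·7^0 + 6·7^1
  c_3 = 29 = 1·7^0 + 4·7^1
  c_4 = 0
  c_5 = 47 = 5·7^0 + 6·7^1
  c_6 = 27 = 6·7^0 + 3·7^1
  c_7 = 37 = 2·7^0 + 5·7^1
λ_0 = (2, 5, 1, 0, 5, 6, 2)
λ_1 = (4, 6, 4, 0, 6, 3, 5)

((2, 5, 1, 0, 5, 6, 2), (4, 6, 4, 0, 6, 3, 5))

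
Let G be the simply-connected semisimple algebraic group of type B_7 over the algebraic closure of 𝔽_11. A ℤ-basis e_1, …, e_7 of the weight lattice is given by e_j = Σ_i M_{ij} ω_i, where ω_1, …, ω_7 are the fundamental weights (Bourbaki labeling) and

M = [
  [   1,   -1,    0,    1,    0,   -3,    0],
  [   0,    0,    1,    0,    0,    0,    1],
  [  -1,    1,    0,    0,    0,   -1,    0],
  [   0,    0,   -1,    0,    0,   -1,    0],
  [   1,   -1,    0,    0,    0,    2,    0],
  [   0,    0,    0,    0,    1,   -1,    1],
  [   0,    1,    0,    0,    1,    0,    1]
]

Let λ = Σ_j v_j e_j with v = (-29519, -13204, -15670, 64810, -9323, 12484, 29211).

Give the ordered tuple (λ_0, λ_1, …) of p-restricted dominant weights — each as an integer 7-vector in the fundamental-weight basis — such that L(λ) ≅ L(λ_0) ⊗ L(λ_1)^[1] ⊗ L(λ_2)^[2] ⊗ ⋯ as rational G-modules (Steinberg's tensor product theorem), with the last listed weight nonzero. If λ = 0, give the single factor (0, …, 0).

((10, 0, 3, 7, 7, 1, 7), (2, 10, 7, 3, 5, 2, 2), (3, 1, 9, 4, 5, 6, 0), (8, 10, 2, 2, 6, 5, 5))

Compute c_i = Σ_j M_{ij} v_j with v = (-29519, -13204, -15670, 64810, -9323, 12484, 29211):
  c_1 = (1)·(-29519) + (-1)·(-13204) + (0)·(-15670) + 1·64810 + (0)·(-9323) + (-3)·(12484) + 0·29211 = 11043
  c_2 = (0)·(-29519) + (0)·(-13204) + (1)·(-15670) + 0·64810 + (0)·(-9323) + 0·12484 + 1·29211 = 13541
  c_3 = (-1)·(-29519) + (1)·(-13204) + (0)·(-15670) + 0·64810 + (0)·(-9323) + (-1)·(12484) + 0·29211 = 3831
  c_4 = (0)·(-29519) + (0)·(-13204) + (-1)·(-15670) + 0·64810 + (0)·(-9323) + (-1)·(12484) + 0·29211 = 3186
  c_5 = (1)·(-29519) + (-1)·(-13204) + (0)·(-15670) + 0·64810 + (0)·(-9323) + 2·12484 + 0·29211 = 8653
  c_6 = (0)·(-29519) + (0)·(-13204) + (0)·(-15670) + 0·64810 + (1)·(-9323) + (-1)·(12484) + 1·29211 = 7404
  c_7 = (0)·(-29519) + (1)·(-13204) + (0)·(-15670) + 0·64810 + (1)·(-9323) + 0·12484 + 1·29211 = 6684
Expand coordinatewise in base 11:
  c_1 = 11043 = 10·11^0 + 2·11^1 + 3·11^2 + 8·11^3
  c_2 = 13541 = 0·11^0 + 10·11^1 + 1·11^2 + 10·11^3
  c_3 = 3831 = 3·11^0 + 7·11^1 + 9·11^2 + 2·11^3
  c_4 = 3186 = 7·11^0 + 3·11^1 + 4·11^2 + 2·11^3
  c_5 = 8653 = 7·11^0 + 5·11^1 + 5·11^2 + 6·11^3
  c_6 = 7404 = 1·11^0 + 2·11^1 + 6·11^2 + 5·11^3
  c_7 = 6684 = 7·11^0 + 2·11^1 + 0·11^2 + 5·11^3
λ_0 = (10, 0, 3, 7, 7, 1, 7)
λ_1 = (2, 10, 7, 3, 5, 2, 2)
λ_2 = (3, 1, 9, 4, 5, 6, 0)
λ_3 = (8, 10, 2, 2, 6, 5, 5)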